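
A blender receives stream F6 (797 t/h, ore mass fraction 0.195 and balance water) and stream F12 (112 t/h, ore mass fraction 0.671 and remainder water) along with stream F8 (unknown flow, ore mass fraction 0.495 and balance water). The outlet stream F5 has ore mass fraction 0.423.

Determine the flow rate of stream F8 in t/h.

2138 t/h

Let F8 be the unknown flow. Total out = 909 + F8.
ore balance: 230.57 + 0.495·F8 = 0.423·(909 + F8)
(0.495 − 0.423)·F8 = 0.423×909 − 230.57 = 153.94
F8 = 153.94 / 0.072 = 2138.1 t/h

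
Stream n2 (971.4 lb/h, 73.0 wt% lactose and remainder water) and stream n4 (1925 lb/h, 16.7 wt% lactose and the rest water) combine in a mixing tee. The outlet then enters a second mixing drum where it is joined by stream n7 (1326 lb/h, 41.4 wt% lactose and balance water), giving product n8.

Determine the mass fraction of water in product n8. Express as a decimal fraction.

Overall, product flow = 4222.4 lb/h.
water in = 971.4×0.270 + 1925×0.833 + 1326×0.586 = 2642.8 lb/h.
water fraction in n8 = 0.626.

0.626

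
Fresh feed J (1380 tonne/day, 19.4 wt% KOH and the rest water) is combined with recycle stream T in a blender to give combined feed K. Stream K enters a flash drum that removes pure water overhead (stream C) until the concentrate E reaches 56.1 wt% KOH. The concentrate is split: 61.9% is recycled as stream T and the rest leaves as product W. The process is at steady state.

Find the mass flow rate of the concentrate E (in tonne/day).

Overall KOH balance (none leaves overhead): KOH in fresh feed = KOH in product, i.e. 1380×0.194 = (1−0.619)·E·0.561.
E = 267.72/(0.561×0.381) = 1252.5 tonne/day.

1253 tonne/day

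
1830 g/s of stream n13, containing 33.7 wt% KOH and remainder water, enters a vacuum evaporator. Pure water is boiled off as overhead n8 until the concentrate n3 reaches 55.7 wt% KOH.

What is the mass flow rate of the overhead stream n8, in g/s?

KOH is conserved: 1830×0.337 = 616.71 g/s all reports to the concentrate.
Concentrate = 616.71/(target fraction) = 1107.2 g/s.
Overhead = 1830 − 1107.2 = 722.8 g/s.

722.8 g/s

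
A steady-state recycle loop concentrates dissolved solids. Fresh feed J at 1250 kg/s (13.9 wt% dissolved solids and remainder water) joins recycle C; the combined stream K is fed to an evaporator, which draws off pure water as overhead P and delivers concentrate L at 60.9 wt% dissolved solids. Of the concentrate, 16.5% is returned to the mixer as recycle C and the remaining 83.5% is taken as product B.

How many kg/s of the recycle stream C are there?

56.38 kg/s

Overall dissolved solids balance (none leaves overhead): dissolved solids in fresh feed = dissolved solids in product, i.e. 1250×0.139 = (1−0.165)·L·0.609.
L = 173.75/(0.609×0.835) = 341.68 kg/s.
Recycle C = 0.165×341.68 = 56.377 kg/s.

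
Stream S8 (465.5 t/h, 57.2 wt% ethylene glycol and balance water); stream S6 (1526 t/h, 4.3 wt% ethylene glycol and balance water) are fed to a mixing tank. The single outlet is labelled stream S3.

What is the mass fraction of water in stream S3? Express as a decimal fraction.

0.833

Total flow out = 465.5 + 1526 = 1991.5 t/h.
water in = 465.5×0.428 + 1526×0.957 = 1659.6 t/h.
water mass fraction in S3 = 1659.6/1991.5 = 0.833.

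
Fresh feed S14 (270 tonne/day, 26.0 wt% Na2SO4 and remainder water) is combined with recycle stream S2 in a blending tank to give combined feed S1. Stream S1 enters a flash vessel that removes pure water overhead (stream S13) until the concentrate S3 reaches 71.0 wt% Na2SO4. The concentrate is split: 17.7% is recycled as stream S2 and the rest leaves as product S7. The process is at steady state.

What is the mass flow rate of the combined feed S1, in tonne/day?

291.3 tonne/day

Overall Na2SO4 balance (none leaves overhead): Na2SO4 in fresh feed = Na2SO4 in product, i.e. 270×0.260 = (1−0.177)·S3·0.710.
S3 = 70.2/(0.710×0.823) = 120.14 tonne/day.
Recycle S2 = 0.177×120.14 = 21.264 tonne/day.
Combined feed S1 = 270 + 21.264 = 291.26 tonne/day.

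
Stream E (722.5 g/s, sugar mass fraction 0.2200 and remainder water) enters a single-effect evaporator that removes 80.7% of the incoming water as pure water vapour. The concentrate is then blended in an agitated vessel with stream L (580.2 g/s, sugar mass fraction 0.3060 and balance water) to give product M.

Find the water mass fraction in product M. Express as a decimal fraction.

0.6032

Vapour removed = 0.807×0.780×722.5 = 454.78 g/s; concentrate = 267.72 g/s.
water reaching the mixer = 108.77 (from concentrate) + 580.2×0.694 = 511.42 g/s.
Product flow = 267.72 + 580.2 = 847.92 g/s; water fraction = 0.6032.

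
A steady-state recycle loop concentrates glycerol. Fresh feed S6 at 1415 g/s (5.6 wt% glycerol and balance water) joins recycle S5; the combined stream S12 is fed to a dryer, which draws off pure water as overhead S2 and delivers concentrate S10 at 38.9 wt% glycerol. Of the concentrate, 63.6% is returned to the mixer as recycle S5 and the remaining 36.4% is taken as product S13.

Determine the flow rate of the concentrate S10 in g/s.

Overall glycerol balance (none leaves overhead): glycerol in fresh feed = glycerol in product, i.e. 1415×0.056 = (1−0.636)·S10·0.389.
S10 = 79.24/(0.389×0.364) = 559.62 g/s.

559.6 g/s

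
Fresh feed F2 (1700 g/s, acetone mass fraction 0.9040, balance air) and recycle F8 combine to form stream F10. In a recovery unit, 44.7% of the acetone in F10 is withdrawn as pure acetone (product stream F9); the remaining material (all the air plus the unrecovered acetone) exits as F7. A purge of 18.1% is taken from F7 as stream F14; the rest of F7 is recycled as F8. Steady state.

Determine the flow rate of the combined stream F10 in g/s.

3711 g/s

air enters only via F2 and leaves only via the purge: 1700×0.096 = 0.181×(air in F7), and the recovery unit passes all air, so air in F10 = air in F7 = 901.66 g/s.
acetone in F10: m_A = 1700×0.904 + (1−0.181)·(1−0.447)·m_A, so m_A = 1536.8/0.5471 = 2809 g/s.
F10 = 2809 + 901.66 = 3710.7 g/s.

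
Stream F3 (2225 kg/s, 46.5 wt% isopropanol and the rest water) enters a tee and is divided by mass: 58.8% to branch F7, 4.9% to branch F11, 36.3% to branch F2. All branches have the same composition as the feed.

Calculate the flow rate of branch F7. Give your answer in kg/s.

1308 kg/s

Branch F7 flow = 0.588×2225 = 1308.3 kg/s.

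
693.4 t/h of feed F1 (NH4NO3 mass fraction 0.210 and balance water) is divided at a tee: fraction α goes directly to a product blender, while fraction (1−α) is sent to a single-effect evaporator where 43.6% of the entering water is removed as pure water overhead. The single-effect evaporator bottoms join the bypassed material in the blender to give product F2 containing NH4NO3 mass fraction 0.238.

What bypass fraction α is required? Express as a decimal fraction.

0.658

All 693.4×0.210 = 145.61 t/h of NH4NO3 reaches F2, so F2 = 145.61/0.238 = 611.82 t/h and vapour = 81.576 t/h.
The evaporator receives (1−α)·693.4 of feed at 0.790 water and removes 0.436 of that water:
0.436×0.790×(1−α)×693.4 = 81.576
(1−α) = 81.576/238.83 = 0.3416;  α = 0.6584.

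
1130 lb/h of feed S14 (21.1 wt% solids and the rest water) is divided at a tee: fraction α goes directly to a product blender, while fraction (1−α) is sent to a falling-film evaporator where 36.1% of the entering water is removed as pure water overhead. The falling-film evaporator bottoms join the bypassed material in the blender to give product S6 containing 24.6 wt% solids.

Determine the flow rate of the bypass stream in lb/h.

All 1130×0.211 = 238.43 lb/h of solids reaches S6, so S6 = 238.43/0.246 = 969.23 lb/h and vapour = 160.77 lb/h.
The evaporator receives (1−α)·1130 of feed at 0.789 water and removes 0.361 of that water:
0.361×0.789×(1−α)×1130 = 160.77
(1−α) = 160.77/321.86 = 0.4995;  α = 0.5005.
Bypass flow = 0.5005×1130 = 565.55 lb/h.

565.5 lb/h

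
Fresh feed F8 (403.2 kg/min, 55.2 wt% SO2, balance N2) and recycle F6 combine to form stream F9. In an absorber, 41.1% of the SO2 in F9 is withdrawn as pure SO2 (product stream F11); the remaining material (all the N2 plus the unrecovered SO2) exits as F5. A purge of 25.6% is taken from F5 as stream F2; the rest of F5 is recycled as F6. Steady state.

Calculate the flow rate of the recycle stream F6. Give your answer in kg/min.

698.6 kg/min

N2 enters only via F8 and leaves only via the purge: 403.2×0.448 = 0.256×(N2 in F5), and the absorber passes all N2, so N2 in F9 = N2 in F5 = 705.6 kg/min.
SO2 in F9: m_A = 403.2×0.552 + (1−0.256)·(1−0.411)·m_A, so m_A = 222.57/0.5618 = 396.18 kg/min.
F5 = (1−0.411)×396.18 + 705.6 = 938.95 kg/min.
Recycle F6 = (1−0.256)×938.95 = 698.58 kg/min.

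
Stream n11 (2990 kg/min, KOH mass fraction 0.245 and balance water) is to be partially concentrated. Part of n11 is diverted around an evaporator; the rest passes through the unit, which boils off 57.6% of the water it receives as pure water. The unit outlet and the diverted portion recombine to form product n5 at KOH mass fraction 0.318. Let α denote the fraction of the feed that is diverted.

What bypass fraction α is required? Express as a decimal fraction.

All 2990×0.245 = 732.55 kg/min of KOH reaches n5, so n5 = 732.55/0.318 = 2303.6 kg/min and vapour = 686.38 kg/min.
The evaporator receives (1−α)·2990 of feed at 0.755 water and removes 0.576 of that water:
0.576×0.755×(1−α)×2990 = 686.38
(1−α) = 686.38/1300.3 = 0.5279;  α = 0.4721.

0.472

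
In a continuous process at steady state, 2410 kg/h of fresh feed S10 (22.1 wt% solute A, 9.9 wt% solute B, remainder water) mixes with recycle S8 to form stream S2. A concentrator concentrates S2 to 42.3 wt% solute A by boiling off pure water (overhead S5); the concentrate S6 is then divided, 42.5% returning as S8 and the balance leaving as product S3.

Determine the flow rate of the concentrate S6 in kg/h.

Overall solute A balance (none leaves overhead): solute A in fresh feed = solute A in product, i.e. 2410×0.221 = (1−0.425)·S6·0.423.
S6 = 532.61/(0.423×0.575) = 2189.8 kg/h.

2190 kg/h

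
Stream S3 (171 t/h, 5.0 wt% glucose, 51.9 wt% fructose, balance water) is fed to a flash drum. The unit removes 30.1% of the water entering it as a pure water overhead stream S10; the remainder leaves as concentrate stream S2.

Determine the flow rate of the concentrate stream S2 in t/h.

water entering = 171×0.431 = 73.701 t/h; overhead removed = 0.301×73.701 = 22.184 t/h.
Concentrate = 171 − 22.184 = 148.82 t/h.

148.8 t/h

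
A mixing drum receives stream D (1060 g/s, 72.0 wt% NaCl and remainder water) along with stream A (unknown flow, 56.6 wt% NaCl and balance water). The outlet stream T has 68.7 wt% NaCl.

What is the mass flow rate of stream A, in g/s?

289.1 g/s

Let A be the unknown flow. Total out = 1060 + A.
NaCl balance: 763.2 + 0.566·A = 0.687·(1060 + A)
(0.566 − 0.687)·A = 0.687×1060 − 763.2 = -34.98
A = -34.98 / -0.121 = 289.09 g/s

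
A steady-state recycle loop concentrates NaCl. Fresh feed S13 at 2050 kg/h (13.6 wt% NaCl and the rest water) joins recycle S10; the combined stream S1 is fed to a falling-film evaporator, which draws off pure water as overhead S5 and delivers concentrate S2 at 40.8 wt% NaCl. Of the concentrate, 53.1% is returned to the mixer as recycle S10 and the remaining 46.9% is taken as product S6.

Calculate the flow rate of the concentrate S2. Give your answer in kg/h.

Overall NaCl balance (none leaves overhead): NaCl in fresh feed = NaCl in product, i.e. 2050×0.136 = (1−0.531)·S2·0.408.
S2 = 278.8/(0.408×0.469) = 1457 kg/h.

1457 kg/h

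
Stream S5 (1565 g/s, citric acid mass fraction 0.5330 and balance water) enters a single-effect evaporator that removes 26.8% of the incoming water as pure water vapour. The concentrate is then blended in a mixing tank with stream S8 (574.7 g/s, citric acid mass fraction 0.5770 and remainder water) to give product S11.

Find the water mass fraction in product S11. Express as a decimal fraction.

0.4003

Vapour removed = 0.268×0.467×1565 = 195.87 g/s; concentrate = 1369.1 g/s.
water reaching the mixer = 534.99 (from concentrate) + 574.7×0.423 = 778.08 g/s.
Product flow = 1369.1 + 574.7 = 1943.8 g/s; water fraction = 0.4003.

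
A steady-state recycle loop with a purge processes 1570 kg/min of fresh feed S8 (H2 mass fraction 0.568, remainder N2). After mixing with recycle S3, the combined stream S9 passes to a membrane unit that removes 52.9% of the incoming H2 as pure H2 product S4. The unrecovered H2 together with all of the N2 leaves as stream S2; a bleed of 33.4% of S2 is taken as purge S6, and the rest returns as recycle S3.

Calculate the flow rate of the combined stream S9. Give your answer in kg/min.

3330 kg/min

N2 enters only via S8 and leaves only via the purge: 1570×0.432 = 0.334×(N2 in S2), and the membrane unit passes all N2, so N2 in S9 = N2 in S2 = 2030.7 kg/min.
H2 in S9: m_A = 1570×0.568 + (1−0.334)·(1−0.529)·m_A, so m_A = 891.76/0.6863 = 1299.3 kg/min.
S9 = 1299.3 + 2030.7 = 3330 kg/min.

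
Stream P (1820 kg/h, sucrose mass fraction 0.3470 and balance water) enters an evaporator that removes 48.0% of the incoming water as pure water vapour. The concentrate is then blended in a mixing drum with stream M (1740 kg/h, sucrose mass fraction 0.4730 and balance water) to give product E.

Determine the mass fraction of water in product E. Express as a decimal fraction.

Vapour removed = 0.480×0.653×1820 = 570.46 kg/h; concentrate = 1249.5 kg/h.
water reaching the mixer = 618 (from concentrate) + 1740×0.527 = 1535 kg/h.
Product flow = 1249.5 + 1740 = 2989.5 kg/h; water fraction = 0.5135.

0.5135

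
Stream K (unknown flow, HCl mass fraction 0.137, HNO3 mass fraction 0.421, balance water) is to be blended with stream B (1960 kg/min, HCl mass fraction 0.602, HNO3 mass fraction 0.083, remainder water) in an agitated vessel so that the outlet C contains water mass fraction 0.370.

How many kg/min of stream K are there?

1497 kg/min

Let K be the unknown flow. Total out = 1960 + K.
water balance: 617.4 + 0.442·K = 0.370·(1960 + K)
(0.442 − 0.370)·K = 0.370×1960 − 617.4 = 107.8
K = 107.8 / 0.072 = 1497.2 kg/min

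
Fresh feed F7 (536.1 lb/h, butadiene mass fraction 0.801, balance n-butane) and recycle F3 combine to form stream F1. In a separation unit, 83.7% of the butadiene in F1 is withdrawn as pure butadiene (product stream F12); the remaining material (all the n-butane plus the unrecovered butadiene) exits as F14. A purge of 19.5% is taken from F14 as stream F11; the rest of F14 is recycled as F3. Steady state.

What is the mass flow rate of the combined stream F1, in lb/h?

n-butane enters only via F7 and leaves only via the purge: 536.1×0.199 = 0.195×(n-butane in F14), and the separation unit passes all n-butane, so n-butane in F1 = n-butane in F14 = 547.1 lb/h.
butadiene in F1: m_A = 536.1×0.801 + (1−0.195)·(1−0.837)·m_A, so m_A = 429.42/0.8688 = 494.27 lb/h.
F1 = 494.27 + 547.1 = 1041.4 lb/h.

1041 lb/h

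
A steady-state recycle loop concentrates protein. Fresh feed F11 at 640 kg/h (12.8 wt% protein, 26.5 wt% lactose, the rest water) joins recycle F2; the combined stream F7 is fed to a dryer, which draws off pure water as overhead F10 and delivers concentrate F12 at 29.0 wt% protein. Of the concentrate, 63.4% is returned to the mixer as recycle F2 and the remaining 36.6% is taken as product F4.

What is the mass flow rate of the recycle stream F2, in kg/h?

Overall protein balance (none leaves overhead): protein in fresh feed = protein in product, i.e. 640×0.128 = (1−0.634)·F12·0.290.
F12 = 81.92/(0.290×0.366) = 771.81 kg/h.
Recycle F2 = 0.634×771.81 = 489.33 kg/h.

489.3 kg/h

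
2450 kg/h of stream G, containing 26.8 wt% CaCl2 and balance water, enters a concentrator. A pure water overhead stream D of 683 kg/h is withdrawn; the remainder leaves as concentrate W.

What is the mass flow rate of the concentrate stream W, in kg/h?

Concentrate = 2450 − 683 = 1767 kg/h.

1767 kg/h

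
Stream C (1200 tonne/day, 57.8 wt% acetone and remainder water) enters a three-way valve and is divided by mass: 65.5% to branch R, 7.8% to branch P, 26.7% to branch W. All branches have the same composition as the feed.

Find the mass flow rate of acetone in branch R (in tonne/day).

454.3 tonne/day

Branch R total = 0.655×1200 = 786 tonne/day.
acetone in R = 0.578×786 = 454.31 tonne/day.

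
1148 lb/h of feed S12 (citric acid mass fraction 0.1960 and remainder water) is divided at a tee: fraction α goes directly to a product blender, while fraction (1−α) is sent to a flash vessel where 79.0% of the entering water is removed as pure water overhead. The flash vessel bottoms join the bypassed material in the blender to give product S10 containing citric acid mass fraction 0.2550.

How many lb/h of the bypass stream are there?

729.8 lb/h

All 1148×0.196 = 225.01 lb/h of citric acid reaches S10, so S10 = 225.01/0.255 = 882.38 lb/h and vapour = 265.62 lb/h.
The evaporator receives (1−α)·1148 of feed at 0.804 water and removes 0.790 of that water:
0.790×0.804×(1−α)×1148 = 265.62
(1−α) = 265.62/729.16 = 0.3643;  α = 0.6357.
Bypass flow = 0.6357×1148 = 729.81 lb/h.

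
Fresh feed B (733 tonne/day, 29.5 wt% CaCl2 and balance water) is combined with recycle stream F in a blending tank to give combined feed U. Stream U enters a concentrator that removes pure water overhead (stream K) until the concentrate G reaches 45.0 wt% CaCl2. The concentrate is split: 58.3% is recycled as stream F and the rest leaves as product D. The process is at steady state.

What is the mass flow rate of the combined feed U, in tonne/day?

1405 tonne/day

Overall CaCl2 balance (none leaves overhead): CaCl2 in fresh feed = CaCl2 in product, i.e. 733×0.295 = (1−0.583)·G·0.450.
G = 216.23/(0.450×0.417) = 1152.3 tonne/day.
Recycle F = 0.583×1152.3 = 671.81 tonne/day.
Combined feed U = 733 + 671.81 = 1404.8 tonne/day.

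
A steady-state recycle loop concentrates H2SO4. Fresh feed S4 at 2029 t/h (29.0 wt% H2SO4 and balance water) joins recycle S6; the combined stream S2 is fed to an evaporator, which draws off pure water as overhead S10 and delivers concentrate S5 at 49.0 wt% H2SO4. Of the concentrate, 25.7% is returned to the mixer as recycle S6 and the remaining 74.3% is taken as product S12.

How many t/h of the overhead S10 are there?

Overall H2SO4 balance (none leaves overhead): H2SO4 in fresh feed = H2SO4 in product, i.e. 2029×0.290 = (1−0.257)·S5·0.490.
S5 = 588.41/(0.490×0.743) = 1616.2 t/h.
Recycle S6 = 0.257×1616.2 = 415.36 t/h.
Combined feed S2 = 2029 + 415.36 = 2444.4 t/h.
Overhead S10 = S2 − S5 = 2444.4 − 1616.2 = 828.16 t/h.

828.2 t/h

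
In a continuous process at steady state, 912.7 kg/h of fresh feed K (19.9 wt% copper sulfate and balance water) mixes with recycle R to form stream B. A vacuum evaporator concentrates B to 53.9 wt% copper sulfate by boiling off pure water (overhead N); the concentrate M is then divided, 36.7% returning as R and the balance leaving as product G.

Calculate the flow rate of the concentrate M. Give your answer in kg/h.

532.3 kg/h

Overall copper sulfate balance (none leaves overhead): copper sulfate in fresh feed = copper sulfate in product, i.e. 912.7×0.199 = (1−0.367)·M·0.539.
M = 181.63/(0.539×0.633) = 532.34 kg/h.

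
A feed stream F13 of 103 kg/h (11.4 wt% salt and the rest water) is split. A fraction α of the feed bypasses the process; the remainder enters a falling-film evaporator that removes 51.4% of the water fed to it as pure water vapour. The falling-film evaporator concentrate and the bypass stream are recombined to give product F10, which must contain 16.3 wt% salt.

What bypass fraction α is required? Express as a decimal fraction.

All 103×0.114 = 11.742 kg/h of salt reaches F10, so F10 = 11.742/0.163 = 72.037 kg/h and vapour = 30.963 kg/h.
The evaporator receives (1−α)·103 of feed at 0.886 water and removes 0.514 of that water:
0.514×0.886×(1−α)×103 = 30.963
(1−α) = 30.963/46.907 = 0.6601;  α = 0.3399.

0.340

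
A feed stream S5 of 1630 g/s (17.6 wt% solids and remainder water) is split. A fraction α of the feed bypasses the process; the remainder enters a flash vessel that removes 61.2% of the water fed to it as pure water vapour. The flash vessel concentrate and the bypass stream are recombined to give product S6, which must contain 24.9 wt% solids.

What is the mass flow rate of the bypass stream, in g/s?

682.4 g/s

All 1630×0.176 = 286.88 g/s of solids reaches S6, so S6 = 286.88/0.249 = 1152.1 g/s and vapour = 477.87 g/s.
The evaporator receives (1−α)·1630 of feed at 0.824 water and removes 0.612 of that water:
0.612×0.824×(1−α)×1630 = 477.87
(1−α) = 477.87/821.99 = 0.5814;  α = 0.4186.
Bypass flow = 0.4186×1630 = 682.38 g/s.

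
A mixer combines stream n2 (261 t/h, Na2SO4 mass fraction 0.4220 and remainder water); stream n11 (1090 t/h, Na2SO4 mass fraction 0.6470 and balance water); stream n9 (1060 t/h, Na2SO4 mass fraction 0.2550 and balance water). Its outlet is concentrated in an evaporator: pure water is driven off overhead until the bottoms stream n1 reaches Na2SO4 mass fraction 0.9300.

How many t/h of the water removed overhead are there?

1244 t/h

Na2SO4 entering = 261×0.422 + 1090×0.647 + 1060×0.255 = 1085.7 t/h.
All Na2SO4 reports to n1, so n1 = 1085.7/0.930 = 1167.4 t/h.
Total feed = 2411 t/h; overhead = 2411 − 1167.4 = 1243.6 t/h.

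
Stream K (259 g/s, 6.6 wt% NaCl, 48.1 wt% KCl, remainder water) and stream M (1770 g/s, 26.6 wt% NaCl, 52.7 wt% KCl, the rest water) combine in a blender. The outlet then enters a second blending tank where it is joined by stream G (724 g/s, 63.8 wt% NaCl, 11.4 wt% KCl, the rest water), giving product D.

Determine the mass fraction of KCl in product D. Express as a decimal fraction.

Overall, product flow = 2753 g/s.
KCl in = 259×0.481 + 1770×0.527 + 724×0.114 = 1139.9 g/s.
KCl fraction in D = 0.4141.

0.4141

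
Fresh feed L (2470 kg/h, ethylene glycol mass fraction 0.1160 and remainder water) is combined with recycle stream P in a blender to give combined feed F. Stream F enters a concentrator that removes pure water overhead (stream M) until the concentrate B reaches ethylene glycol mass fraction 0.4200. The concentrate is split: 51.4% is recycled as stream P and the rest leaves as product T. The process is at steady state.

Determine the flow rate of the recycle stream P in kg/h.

721.5 kg/h

Overall ethylene glycol balance (none leaves overhead): ethylene glycol in fresh feed = ethylene glycol in product, i.e. 2470×0.116 = (1−0.514)·B·0.420.
B = 286.52/(0.420×0.486) = 1403.7 kg/h.
Recycle P = 0.514×1403.7 = 721.49 kg/h.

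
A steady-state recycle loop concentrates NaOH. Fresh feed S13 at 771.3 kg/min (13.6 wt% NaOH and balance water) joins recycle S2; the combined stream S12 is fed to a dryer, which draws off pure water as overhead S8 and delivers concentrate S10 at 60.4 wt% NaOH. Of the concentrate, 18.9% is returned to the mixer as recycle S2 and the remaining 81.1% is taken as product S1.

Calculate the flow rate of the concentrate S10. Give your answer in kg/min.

Overall NaOH balance (none leaves overhead): NaOH in fresh feed = NaOH in product, i.e. 771.3×0.136 = (1−0.189)·S10·0.604.
S10 = 104.9/(0.604×0.811) = 214.14 kg/min.

214.1 kg/min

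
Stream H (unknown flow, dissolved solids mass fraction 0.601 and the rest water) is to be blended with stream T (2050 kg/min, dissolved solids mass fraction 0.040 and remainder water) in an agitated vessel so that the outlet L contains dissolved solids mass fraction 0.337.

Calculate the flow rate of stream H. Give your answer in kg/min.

2306 kg/min

Let H be the unknown flow. Total out = 2050 + H.
dissolved solids balance: 82 + 0.601·H = 0.337·(2050 + H)
(0.601 − 0.337)·H = 0.337×2050 − 82 = 608.85
H = 608.85 / 0.264 = 2306.3 kg/min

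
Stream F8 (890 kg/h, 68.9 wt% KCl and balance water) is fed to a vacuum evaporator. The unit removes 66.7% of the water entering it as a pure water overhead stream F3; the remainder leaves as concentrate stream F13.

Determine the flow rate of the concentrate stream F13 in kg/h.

water entering = 890×0.311 = 276.79 kg/h; overhead removed = 0.667×276.79 = 184.62 kg/h.
Concentrate = 890 − 184.62 = 705.38 kg/h.

705.4 kg/h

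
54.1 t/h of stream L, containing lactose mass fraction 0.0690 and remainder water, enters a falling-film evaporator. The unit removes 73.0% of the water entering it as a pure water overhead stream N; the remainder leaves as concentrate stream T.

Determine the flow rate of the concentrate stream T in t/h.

water entering = 54.1×0.931 = 50.367 t/h; overhead removed = 0.730×50.367 = 36.768 t/h.
Concentrate = 54.1 − 36.768 = 17.332 t/h.

17.33 t/h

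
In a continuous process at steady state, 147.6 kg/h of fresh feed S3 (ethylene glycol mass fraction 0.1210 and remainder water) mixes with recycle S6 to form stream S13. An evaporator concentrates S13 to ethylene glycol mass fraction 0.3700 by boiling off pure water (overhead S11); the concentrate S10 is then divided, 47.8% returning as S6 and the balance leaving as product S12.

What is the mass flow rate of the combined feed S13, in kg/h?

Overall ethylene glycol balance (none leaves overhead): ethylene glycol in fresh feed = ethylene glycol in product, i.e. 147.6×0.121 = (1−0.478)·S10·0.370.
S10 = 17.86/(0.370×0.522) = 92.47 kg/h.
Recycle S6 = 0.478×92.47 = 44.201 kg/h.
Combined feed S13 = 147.6 + 44.201 = 191.8 kg/h.

191.8 kg/h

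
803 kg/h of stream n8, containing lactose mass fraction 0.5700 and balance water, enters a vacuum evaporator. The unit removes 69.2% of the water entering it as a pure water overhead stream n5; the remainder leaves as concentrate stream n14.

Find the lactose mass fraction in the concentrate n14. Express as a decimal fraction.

0.8115

lactose is not removed: 803×0.570 = 457.71 kg/h of lactose enters n14.
water entering = 803×0.430 = 345.29 kg/h; overhead removed = 0.692×345.29 = 238.94 kg/h.
Concentrate = 803 − 238.94 = 564.06 kg/h.
Mass fraction = 457.71/564.06 = 0.8115.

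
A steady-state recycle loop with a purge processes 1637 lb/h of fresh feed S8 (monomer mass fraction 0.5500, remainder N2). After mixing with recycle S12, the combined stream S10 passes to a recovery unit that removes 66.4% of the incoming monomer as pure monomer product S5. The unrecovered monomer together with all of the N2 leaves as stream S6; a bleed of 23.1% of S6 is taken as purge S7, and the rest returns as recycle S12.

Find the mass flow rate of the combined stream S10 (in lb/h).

4403 lb/h

N2 enters only via S8 and leaves only via the purge: 1637×0.450 = 0.231×(N2 in S6), and the recovery unit passes all N2, so N2 in S10 = N2 in S6 = 3189 lb/h.
monomer in S10: m_A = 1637×0.550 + (1−0.231)·(1−0.664)·m_A, so m_A = 900.35/0.7416 = 1214 lb/h.
S10 = 1214 + 3189 = 4403 lb/h.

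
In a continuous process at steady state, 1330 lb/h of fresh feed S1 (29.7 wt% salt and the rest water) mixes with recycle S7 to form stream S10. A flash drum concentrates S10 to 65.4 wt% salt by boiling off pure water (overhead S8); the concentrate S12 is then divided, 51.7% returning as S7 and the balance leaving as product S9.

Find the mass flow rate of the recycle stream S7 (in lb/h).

Overall salt balance (none leaves overhead): salt in fresh feed = salt in product, i.e. 1330×0.297 = (1−0.517)·S12·0.654.
S12 = 395.01/(0.654×0.483) = 1250.5 lb/h.
Recycle S7 = 0.517×1250.5 = 646.51 lb/h.

646.5 lb/h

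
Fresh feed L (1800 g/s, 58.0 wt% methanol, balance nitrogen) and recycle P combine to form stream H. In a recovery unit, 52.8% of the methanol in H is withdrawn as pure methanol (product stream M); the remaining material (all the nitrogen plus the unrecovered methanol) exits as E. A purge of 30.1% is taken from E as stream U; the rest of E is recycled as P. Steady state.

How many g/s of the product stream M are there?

822.6 g/s

methanol in H: m_A = 1800×0.580 + (1−0.301)·(1−0.528)·m_A, so m_A = 1044/0.6701 = 1558 g/s.
Product M = 0.528×1558 = 822.65 g/s.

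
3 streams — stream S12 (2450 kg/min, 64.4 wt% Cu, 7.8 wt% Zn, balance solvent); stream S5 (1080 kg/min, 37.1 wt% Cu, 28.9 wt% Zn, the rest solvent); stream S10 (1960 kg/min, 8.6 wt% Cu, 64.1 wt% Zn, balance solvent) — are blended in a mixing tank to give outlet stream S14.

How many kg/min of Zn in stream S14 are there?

1760 kg/min

Zn out = Zn in = 2450×0.078 + 1080×0.289 + 1960×0.641 = 1759.6 kg/min.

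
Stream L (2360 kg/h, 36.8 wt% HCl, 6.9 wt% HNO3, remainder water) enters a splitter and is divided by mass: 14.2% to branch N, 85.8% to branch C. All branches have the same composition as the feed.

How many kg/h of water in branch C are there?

Branch C total = 0.858×2360 = 2024.9 kg/h.
water in C = 0.563×2024.9 = 1140 kg/h.

1140 kg/h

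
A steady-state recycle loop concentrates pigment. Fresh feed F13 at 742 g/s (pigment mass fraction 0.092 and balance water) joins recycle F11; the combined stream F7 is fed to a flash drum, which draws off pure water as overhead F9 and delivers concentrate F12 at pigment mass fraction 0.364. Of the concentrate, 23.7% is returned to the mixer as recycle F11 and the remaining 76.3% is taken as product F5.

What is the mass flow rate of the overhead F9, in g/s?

Overall pigment balance (none leaves overhead): pigment in fresh feed = pigment in product, i.e. 742×0.092 = (1−0.237)·F12·0.364.
F12 = 68.264/(0.364×0.763) = 245.79 g/s.
Recycle F11 = 0.237×245.79 = 58.252 g/s.
Combined feed F7 = 742 + 58.252 = 800.25 g/s.
Overhead F9 = F7 − F12 = 800.25 − 245.79 = 554.46 g/s.

554.5 g/s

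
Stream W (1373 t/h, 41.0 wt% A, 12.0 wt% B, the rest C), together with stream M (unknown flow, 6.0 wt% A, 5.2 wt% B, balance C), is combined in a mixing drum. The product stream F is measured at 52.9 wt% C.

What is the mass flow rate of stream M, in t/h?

225.6 t/h

Let M be the unknown flow. Total out = 1373 + M.
C balance: 645.31 + 0.888·M = 0.529·(1373 + M)
(0.888 − 0.529)·M = 0.529×1373 − 645.31 = 81.007
M = 81.007 / 0.359 = 225.65 t/h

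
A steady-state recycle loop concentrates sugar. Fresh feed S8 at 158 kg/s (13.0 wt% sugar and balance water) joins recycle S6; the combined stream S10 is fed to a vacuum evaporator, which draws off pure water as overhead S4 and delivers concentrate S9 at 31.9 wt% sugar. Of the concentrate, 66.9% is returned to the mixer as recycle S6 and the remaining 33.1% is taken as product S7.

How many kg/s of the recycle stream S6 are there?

130.1 kg/s

Overall sugar balance (none leaves overhead): sugar in fresh feed = sugar in product, i.e. 158×0.130 = (1−0.669)·S9·0.319.
S9 = 20.54/(0.319×0.331) = 194.53 kg/s.
Recycle S6 = 0.669×194.53 = 130.14 kg/s.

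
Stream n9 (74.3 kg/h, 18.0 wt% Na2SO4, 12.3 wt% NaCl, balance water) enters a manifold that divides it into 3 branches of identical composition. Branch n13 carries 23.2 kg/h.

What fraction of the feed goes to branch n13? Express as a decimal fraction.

0.312

Fraction to n13 = 23.2/74.3 = 0.3122.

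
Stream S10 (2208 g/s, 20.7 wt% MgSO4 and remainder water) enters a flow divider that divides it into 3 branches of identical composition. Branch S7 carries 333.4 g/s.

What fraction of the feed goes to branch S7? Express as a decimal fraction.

Fraction to S7 = 333.4/2208 = 0.1510.

0.151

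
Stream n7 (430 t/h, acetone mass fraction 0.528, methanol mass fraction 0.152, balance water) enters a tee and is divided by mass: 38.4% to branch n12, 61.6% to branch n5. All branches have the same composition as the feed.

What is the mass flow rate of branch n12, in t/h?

Branch n12 flow = 0.384×430 = 165.12 t/h.

165.1 t/h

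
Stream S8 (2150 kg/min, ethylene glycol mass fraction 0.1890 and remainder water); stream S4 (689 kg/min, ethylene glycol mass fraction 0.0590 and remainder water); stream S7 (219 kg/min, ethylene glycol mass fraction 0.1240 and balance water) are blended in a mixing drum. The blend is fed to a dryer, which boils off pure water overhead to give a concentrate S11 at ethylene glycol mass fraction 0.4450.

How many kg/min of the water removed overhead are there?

ethylene glycol entering = 2150×0.189 + 689×0.059 + 219×0.124 = 474.16 kg/min.
All ethylene glycol reports to S11, so S11 = 474.16/0.445 = 1065.5 kg/min.
Total feed = 3058 kg/min; overhead = 3058 − 1065.5 = 1992.5 kg/min.

1992 kg/min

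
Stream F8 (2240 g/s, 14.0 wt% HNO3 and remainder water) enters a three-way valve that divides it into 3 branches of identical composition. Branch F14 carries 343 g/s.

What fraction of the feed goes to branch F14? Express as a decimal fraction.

0.153

Fraction to F14 = 343/2240 = 0.1531.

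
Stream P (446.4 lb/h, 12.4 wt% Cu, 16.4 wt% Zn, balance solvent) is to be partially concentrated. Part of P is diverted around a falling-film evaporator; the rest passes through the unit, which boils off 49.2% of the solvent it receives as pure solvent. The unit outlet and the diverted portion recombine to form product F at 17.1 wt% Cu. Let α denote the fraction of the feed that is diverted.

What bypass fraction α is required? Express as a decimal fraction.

All 446.4×0.124 = 55.354 lb/h of Cu reaches F, so F = 55.354/0.171 = 323.71 lb/h and vapour = 122.69 lb/h.
The evaporator receives (1−α)·446.4 of feed at 0.712 solvent and removes 0.492 of that solvent:
0.492×0.712×(1−α)×446.4 = 122.69
(1−α) = 122.69/156.38 = 0.7846;  α = 0.2154.

0.215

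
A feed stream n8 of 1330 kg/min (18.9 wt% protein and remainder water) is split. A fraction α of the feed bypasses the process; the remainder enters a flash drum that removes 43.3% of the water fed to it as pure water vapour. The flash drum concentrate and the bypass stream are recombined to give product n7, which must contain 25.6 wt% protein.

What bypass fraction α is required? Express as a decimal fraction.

0.255

All 1330×0.189 = 251.37 kg/min of protein reaches n7, so n7 = 251.37/0.256 = 981.91 kg/min and vapour = 348.09 kg/min.
The evaporator receives (1−α)·1330 of feed at 0.811 water and removes 0.433 of that water:
0.433×0.811×(1−α)×1330 = 348.09
(1−α) = 348.09/467.05 = 0.7453;  α = 0.2547.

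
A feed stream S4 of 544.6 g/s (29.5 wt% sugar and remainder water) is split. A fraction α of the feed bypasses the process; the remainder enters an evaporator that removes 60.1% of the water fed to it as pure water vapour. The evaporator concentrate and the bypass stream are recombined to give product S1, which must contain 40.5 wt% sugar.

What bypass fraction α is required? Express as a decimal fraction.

All 544.6×0.295 = 160.66 g/s of sugar reaches S1, so S1 = 160.66/0.405 = 396.68 g/s and vapour = 147.92 g/s.
The evaporator receives (1−α)·544.6 of feed at 0.705 water and removes 0.601 of that water:
0.601×0.705×(1−α)×544.6 = 147.92
(1−α) = 147.92/230.75 = 0.6410;  α = 0.3590.

0.359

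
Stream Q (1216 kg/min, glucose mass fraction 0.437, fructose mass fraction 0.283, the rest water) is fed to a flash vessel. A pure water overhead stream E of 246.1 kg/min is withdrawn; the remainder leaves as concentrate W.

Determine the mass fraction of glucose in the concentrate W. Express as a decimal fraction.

0.548

glucose is not removed: 1216×0.437 = 531.39 kg/min of glucose enters W.
Concentrate = 1216 − 246.1 = 969.9 kg/min.
Mass fraction = 531.39/969.9 = 0.548.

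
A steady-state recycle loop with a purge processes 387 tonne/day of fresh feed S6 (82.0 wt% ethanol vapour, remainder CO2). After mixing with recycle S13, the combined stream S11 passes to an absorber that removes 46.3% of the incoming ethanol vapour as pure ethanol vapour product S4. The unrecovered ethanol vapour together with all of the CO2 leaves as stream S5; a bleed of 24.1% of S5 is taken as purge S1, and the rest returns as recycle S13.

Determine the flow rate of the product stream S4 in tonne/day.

248 tonne/day

ethanol vapour in S11: m_A = 387×0.820 + (1−0.241)·(1−0.463)·m_A, so m_A = 317.34/0.5924 = 535.67 tonne/day.
Product S4 = 0.463×535.67 = 248.02 tonne/day.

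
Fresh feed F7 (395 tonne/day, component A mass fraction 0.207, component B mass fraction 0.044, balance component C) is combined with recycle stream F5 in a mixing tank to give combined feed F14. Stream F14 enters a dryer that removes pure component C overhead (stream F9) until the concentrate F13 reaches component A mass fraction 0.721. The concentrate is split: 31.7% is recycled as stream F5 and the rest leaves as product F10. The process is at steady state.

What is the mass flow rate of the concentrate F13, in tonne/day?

166 tonne/day

Overall component A balance (none leaves overhead): component A in fresh feed = component A in product, i.e. 395×0.207 = (1−0.317)·F13·0.721.
F13 = 81.765/(0.721×0.683) = 166.04 tonne/day.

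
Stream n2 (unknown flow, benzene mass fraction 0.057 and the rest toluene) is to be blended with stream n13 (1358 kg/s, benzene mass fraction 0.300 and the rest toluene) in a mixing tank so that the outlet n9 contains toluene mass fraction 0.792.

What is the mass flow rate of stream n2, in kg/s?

Let n2 be the unknown flow. Total out = 1358 + n2.
toluene balance: 950.6 + 0.943·n2 = 0.792·(1358 + n2)
(0.943 − 0.792)·n2 = 0.792×1358 − 950.6 = 124.94
n2 = 124.94 / 0.151 = 827.39 kg/s

827.4 kg/s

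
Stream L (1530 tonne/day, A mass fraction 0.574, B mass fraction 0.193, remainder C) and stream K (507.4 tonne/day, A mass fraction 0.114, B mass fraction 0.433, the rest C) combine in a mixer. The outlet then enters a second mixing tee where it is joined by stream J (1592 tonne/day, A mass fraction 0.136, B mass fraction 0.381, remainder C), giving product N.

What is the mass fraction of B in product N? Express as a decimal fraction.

Overall, product flow = 3629.4 tonne/day.
B in = 1530×0.193 + 507.4×0.433 + 1592×0.381 = 1121.5 tonne/day.
B fraction in N = 0.309.

0.309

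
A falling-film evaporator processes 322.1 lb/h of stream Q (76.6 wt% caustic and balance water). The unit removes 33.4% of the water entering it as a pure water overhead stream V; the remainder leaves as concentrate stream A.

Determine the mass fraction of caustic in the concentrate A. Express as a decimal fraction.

0.831

caustic is not removed: 322.1×0.766 = 246.73 lb/h of caustic enters A.
water entering = 322.1×0.234 = 75.371 lb/h; overhead removed = 0.334×75.371 = 25.174 lb/h.
Concentrate = 322.1 − 25.174 = 296.93 lb/h.
Mass fraction = 246.73/296.93 = 0.831.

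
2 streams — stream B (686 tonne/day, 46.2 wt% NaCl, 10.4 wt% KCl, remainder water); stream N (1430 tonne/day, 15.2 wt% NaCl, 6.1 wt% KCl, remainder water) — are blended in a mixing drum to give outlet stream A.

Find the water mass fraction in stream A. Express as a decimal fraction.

Total flow out = 686 + 1430 = 2116 tonne/day.
water in = 686×0.434 + 1430×0.787 = 1423.1 tonne/day.
water mass fraction in A = 1423.1/2116 = 0.673.

0.673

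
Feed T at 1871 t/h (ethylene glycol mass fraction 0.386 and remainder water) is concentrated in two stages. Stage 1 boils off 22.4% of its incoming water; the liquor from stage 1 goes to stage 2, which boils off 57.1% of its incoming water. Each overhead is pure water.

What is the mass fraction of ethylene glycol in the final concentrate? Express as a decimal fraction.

0.654

water in feed = 1871×0.614 = 1148.8 t/h.
After stage 1: water left = (1−0.224)×1148.8 = 891.46; stream total = 1613.7 t/h.
After stage 2: water left = (1−0.571)×891.46 = 382.44; final concentrate = 1104.6 t/h.
ethylene glycol fraction = 722.21/1104.6 = 0.654.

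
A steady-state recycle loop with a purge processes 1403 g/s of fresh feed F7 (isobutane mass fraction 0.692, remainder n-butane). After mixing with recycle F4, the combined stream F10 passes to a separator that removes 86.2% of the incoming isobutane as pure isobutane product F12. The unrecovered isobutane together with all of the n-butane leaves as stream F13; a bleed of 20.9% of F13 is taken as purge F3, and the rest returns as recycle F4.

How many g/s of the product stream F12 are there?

isobutane in F10: m_A = 1403×0.692 + (1−0.209)·(1−0.862)·m_A, so m_A = 970.88/0.8908 = 1089.8 g/s.
Product F12 = 0.862×1089.8 = 939.44 g/s.

939.4 g/s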